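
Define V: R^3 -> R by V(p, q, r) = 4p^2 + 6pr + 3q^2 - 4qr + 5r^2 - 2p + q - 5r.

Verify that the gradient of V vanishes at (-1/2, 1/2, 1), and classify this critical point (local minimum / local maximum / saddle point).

∇V = (8p + 6r - 2, 6q - 4r + 1, 6p - 4q + 10r - 5); substituting (-1/2, 1/2, 1) gives ∇V = (0, 0, 0), so (-1/2, 1/2, 1) is indeed a critical point.
The Hessian is constant: H = [[8, 0, 6], [0, 6, -4], [6, -4, 10]].
Leading principal minors: Δ₁ = 8, Δ₂ = 48, Δ₃ = 136.
All leading minors are positive, so H is positive definite: a local minimum.

local minimum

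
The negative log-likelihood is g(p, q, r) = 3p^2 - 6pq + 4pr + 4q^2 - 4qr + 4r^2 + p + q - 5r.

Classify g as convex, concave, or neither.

g is quadratic, so its Hessian is the constant matrix H = [[6, -6, 4], [-6, 8, -4], [4, -4, 8]].
Leading principal minors: 6, 12, 64.
All positive ⇒ H ≻ 0 ⇒ convex.

convex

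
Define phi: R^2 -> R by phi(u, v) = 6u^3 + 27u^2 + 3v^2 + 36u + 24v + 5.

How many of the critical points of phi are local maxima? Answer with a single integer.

phi separates as a function of u plus a function of v, so ∇phi=0 decouples.
∂phi/∂u = 18(u + 1)(u + 2) = 0 at u ∈ {-2, -1}; ∂phi/∂v = 6(v + 4) = 0 at v ∈ {-4}.
The Hessian is diagonal: diag(phi_uu, phi_vv). Second derivatives: phi_uu(-2)=-18, phi_uu(-1)=18; phi_vv(-4)=6.
Local maxima occur where both diagonal entries negative: none. Count: 0.

0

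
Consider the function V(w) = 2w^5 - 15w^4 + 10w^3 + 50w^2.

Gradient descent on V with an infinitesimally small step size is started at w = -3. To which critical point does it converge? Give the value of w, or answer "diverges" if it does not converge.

V'(w) = 10w(w - 5)(w - 2)(w + 1), so V'(-3) = 2400.
Gradient descent moves in the -V' direction, i.e. w is decreasing.
There is no critical point below w=-3, and V' keeps the same sign, so the iterate runs off to −∞.

diverges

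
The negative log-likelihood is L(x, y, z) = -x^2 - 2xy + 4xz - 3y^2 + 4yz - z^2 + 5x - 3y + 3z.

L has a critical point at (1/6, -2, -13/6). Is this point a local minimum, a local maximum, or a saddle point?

saddle point

The Hessian is constant: H = [[-2, -2, 4], [-2, -6, 4], [4, 4, -2]].
Leading principal minors: Δ₁ = -2, Δ₂ = 8, Δ₃ = 48.
The minors fit neither the all-positive nor the alternating-sign pattern, so H is indefinite: a saddle point.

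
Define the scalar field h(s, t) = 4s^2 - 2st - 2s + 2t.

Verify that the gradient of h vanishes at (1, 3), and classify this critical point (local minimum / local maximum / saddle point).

∇h = (8s - 2t - 2, -2s + 2); substituting (1, 3) gives ∇h = (0, 0), so (1, 3) is indeed a critical point.
The Hessian of h is constant: H = [[8, -2], [-2, 0]].
det(H) = 8·0 − (-2)² = -4.
Since det(H) < 0, H is indefinite and the critical point is a saddle point.

saddle point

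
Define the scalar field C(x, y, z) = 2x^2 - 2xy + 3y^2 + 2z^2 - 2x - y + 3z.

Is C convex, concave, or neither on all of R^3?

C is quadratic, so its Hessian is the constant matrix H = [[4, -2, 0], [-2, 6, 0], [0, 0, 4]].
Leading principal minors: 4, 20, 80.
All positive ⇒ H ≻ 0 ⇒ convex.

convex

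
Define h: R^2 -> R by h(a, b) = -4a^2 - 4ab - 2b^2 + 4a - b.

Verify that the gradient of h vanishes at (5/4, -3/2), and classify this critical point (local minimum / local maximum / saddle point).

local maximum

∇h = (-8a - 4b + 4, -4a - 4b - 1); substituting (5/4, -3/2) gives ∇h = (0, 0), so (5/4, -3/2) is indeed a critical point.
The Hessian of h is constant: H = [[-8, -4], [-4, -4]].
det(H) = (-8)·(-4) − (-4)² = 16.
det(H) > 0 and tr(H) = -12 < 0, so H is negative definite and the point is a local maximum.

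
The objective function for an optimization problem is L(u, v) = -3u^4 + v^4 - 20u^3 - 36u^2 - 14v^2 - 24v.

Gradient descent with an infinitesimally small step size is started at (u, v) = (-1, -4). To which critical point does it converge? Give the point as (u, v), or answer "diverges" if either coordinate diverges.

(-2, -2)

L is separable, so gradient descent decouples: u follows -∂L/∂u, v follows -∂L/∂v.
∂L/∂u = -12u(u + 2)(u + 3); at u=-1 this is 24, so u decreases.
∂L/∂v = 4(v - 3)(v + 1)(v + 2); at v=-4 this is -168, so v increases.
u converges to its nearest critical value -2 (a local min of the u-part); v converges to -2. The iterate converges to (-2, -2).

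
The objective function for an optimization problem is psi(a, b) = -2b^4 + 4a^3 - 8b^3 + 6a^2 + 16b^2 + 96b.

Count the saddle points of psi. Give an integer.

3

psi separates as a function of a plus a function of b, so ∇psi=0 decouples.
∂psi/∂a = 12a(a + 1) = 0 at a ∈ {-1, 0}; ∂psi/∂b = -8(b - 2)(b + 2)(b + 3) = 0 at b ∈ {-3, -2, 2}.
The Hessian is diagonal: diag(psi_aa, psi_bb). Second derivatives: psi_aa(-1)=-12, psi_aa(0)=12; psi_bb(-3)=-40, psi_bb(-2)=32, psi_bb(2)=-160.
Saddle points occur where the two diagonal entries have opposite signs: (-1, -2), (0, -3), (0, 2). Count: 3.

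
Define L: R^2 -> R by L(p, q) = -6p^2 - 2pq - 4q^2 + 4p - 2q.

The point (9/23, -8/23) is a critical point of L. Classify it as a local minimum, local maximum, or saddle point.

The Hessian of L is constant: H = [[-12, -2], [-2, -8]].
det(H) = (-12)·(-8) − (-2)² = 92.
det(H) > 0 and tr(H) = -20 < 0, so H is negative definite and the point is a local maximum.

local maximum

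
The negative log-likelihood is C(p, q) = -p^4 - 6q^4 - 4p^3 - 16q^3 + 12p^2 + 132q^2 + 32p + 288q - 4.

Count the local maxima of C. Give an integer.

C separates as a function of p plus a function of q, so ∇C=0 decouples.
∂C/∂p = -4(p - 2)(p + 1)(p + 4) = 0 at p ∈ {-4, -1, 2}; ∂C/∂q = -24(q - 3)(q + 1)(q + 4) = 0 at q ∈ {-4, -1, 3}.
The Hessian is diagonal: diag(C_pp, C_qq). Second derivatives: C_pp(-4)=-72, C_pp(-1)=36, C_pp(2)=-72; C_qq(-4)=-504, C_qq(-1)=288, C_qq(3)=-672.
Local maxima occur where both diagonal entries negative: (-4, -4), (-4, 3), (2, -4), (2, 3). Count: 4.

4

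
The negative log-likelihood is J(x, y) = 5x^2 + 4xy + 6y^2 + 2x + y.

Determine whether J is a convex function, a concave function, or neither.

convex

J is quadratic, so its Hessian is the constant matrix H = [[10, 4], [4, 12]].
det(H) = 104, tr(H) = 22.
det(H) > 0 and tr(H) > 0, so H is positive definite everywhere: convex.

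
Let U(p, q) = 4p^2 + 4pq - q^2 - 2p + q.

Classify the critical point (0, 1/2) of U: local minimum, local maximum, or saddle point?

saddle point

The Hessian of U is constant: H = [[8, 4], [4, -2]].
det(H) = 8·(-2) − 4² = -32.
Since det(H) < 0, H is indefinite and the critical point is a saddle point.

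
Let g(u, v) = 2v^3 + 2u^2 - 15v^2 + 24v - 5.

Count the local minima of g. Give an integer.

1

g separates as a function of u plus a function of v, so ∇g=0 decouples.
∂g/∂u = 4u = 0 at u ∈ {0}; ∂g/∂v = 6(v - 4)(v - 1) = 0 at v ∈ {1, 4}.
The Hessian is diagonal: diag(g_uu, g_vv). Second derivatives: g_uu(0)=4; g_vv(1)=-18, g_vv(4)=18.
Local minima occur where both diagonal entries positive: (0, 4). Count: 1.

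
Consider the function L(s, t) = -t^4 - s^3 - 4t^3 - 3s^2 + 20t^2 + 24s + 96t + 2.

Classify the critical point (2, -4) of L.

The mixed partial ∂²L/∂s∂t is 0, so the Hessian at any point is diag(L_ss, L_tt) = diag(-6(s + 1), 4(-3t^2 - 6t + 10)).
At (2, -4): H = diag(-18, -56).
Both eigenvalues are negative, so H is negative definite: a local maximum.

local maximum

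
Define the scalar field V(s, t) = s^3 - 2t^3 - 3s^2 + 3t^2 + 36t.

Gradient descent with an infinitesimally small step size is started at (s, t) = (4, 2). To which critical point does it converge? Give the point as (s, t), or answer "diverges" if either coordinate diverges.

(2, -2)

V is separable, so gradient descent decouples: s follows -∂V/∂s, t follows -∂V/∂t.
∂V/∂s = 3s(s - 2); at s=4 this is 24, so s decreases.
∂V/∂t = -6(t - 3)(t + 2); at t=2 this is 24, so t decreases.
s converges to its nearest critical value 2 (a local min of the s-part); t converges to -2. The iterate converges to (2, -2).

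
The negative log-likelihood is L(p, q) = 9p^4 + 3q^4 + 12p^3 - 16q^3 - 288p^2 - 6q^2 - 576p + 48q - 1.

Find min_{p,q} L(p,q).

-4001

L(p,q) separates as A(p) + B(q) − 1, so its minimum is min A + min B − 1.
A'(p) = 36(p - 4)(p + 1)(p + 4) vanishes at p ∈ {-4, -1, 4}; B'(q) = 12(q - 4)(q - 1)(q + 1) vanishes at q ∈ {-1, 1, 4}.
Local minima of A (where A''>0): A(-4)=-768, A(4)=-3840. Local minima of B: B(-1)=-35, B(4)=-160.
So the global minimum of L is A(4) + B(4) − 1 = -3840 − 160 − 1 = -4001, attained at (4, 4).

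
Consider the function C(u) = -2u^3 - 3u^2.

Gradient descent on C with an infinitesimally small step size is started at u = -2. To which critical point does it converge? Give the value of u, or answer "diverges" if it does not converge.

C'(u) = -6u(u + 1), so C'(-2) = -12.
Gradient descent moves in the -C' direction, i.e. u is increasing.
The nearest critical point in that direction is u = -1, where C'' = 6 > 0 (a local minimum). The iterate converges there.

-1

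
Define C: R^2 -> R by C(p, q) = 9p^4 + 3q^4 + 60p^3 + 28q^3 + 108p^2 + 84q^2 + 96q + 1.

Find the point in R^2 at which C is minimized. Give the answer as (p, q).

(0, -4)

C(p,q) separates as A(p) + B(q) + 1, so its minimum is min A + min B + 1.
A'(p) = 36p(p + 2)(p + 3) vanishes at p ∈ {-3, -2, 0}; B'(q) = 12(q + 1)(q + 2)(q + 4) vanishes at q ∈ {-4, -2, -1}.
Local minima of A (where A''>0): A(-3)=81, A(0)=0. Local minima of B: B(-4)=-64, B(-1)=-37.
So the global minimum of C is A(0) + B(-4) + 1 = 0 − 64 + 1 = -63, attained at (0, -4).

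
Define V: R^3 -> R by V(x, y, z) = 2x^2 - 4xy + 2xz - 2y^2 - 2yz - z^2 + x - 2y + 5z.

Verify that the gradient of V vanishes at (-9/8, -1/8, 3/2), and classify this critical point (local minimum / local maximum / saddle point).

∇V = (4x - 4y + 2z + 1, -4x - 4y - 2z - 2, 2x - 2y - 2z + 5); substituting (-9/8, -1/8, 3/2) gives ∇V = (0, 0, 0), so (-9/8, -1/8, 3/2) is indeed a critical point.
The Hessian is constant: H = [[4, -4, 2], [-4, -4, -2], [2, -2, -2]].
Leading principal minors: Δ₁ = 4, Δ₂ = -32, Δ₃ = 96.
The minors fit neither the all-positive nor the alternating-sign pattern, so H is indefinite: a saddle point.

saddle point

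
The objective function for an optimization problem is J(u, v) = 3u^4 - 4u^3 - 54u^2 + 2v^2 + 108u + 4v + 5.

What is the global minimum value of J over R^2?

J(u,v) separates as P(u) + Q(v) + 5, so its minimum is min P + min Q + 5.
P'(u) = 12(u - 3)(u - 1)(u + 3) vanishes at u ∈ {-3, 1, 3}; Q'(v) = 4v + 4 vanishes at v ∈ {-1}.
Local minima of P (where P''>0): P(-3)=-459, P(3)=-27. Local minima of Q: Q(-1)=-2.
So the global minimum of J is P(-3) + Q(-1) + 5 = -459 − 2 + 5 = -456, attained at (-3, -1).

-456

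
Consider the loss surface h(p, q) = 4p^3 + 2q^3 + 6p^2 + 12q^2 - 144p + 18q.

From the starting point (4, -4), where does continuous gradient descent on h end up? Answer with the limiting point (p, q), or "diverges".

h is separable, so gradient descent decouples: p follows -∂h/∂p, q follows -∂h/∂q.
∂h/∂p = 12(p - 3)(p + 4); at p=4 this is 96, so p decreases.
∂h/∂q = 6(q + 1)(q + 3); at q=-4 this is 18, so q decreases.
The q-coordinate has no critical point in that direction and runs off to infinity.

diverges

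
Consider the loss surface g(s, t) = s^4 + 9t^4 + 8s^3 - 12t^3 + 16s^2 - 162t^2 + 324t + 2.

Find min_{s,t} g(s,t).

-1375

g(s,t) separates as P(s) + Q(t) + 2, so its minimum is min P + min Q + 2.
P'(s) = 4s(s + 2)(s + 4) vanishes at s ∈ {-4, -2, 0}; Q'(t) = 36(t - 3)(t - 1)(t + 3) vanishes at t ∈ {-3, 1, 3}.
Local minima of P (where P''>0): P(-4)=0, P(0)=0. Local minima of Q: Q(-3)=-1377, Q(3)=-81.
So the global minimum of g is P(-4) + Q(-3) + 2 = 0 − 1377 + 2 = -1375, attained at (-4, -3).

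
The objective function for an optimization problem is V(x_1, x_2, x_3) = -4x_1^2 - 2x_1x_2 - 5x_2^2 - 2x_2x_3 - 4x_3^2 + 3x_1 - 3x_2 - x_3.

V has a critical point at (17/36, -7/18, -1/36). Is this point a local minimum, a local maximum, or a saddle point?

The Hessian is constant: H = [[-8, -2, 0], [-2, -10, -2], [0, -2, -8]].
Leading principal minors: Δ₁ = -8, Δ₂ = 76, Δ₃ = -576.
The minors alternate sign starting negative (−, +, −), so H is negative definite: a local maximum.

local maximum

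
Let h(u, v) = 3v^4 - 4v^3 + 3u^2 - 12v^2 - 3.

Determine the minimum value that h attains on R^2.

-35

h(u,v) separates as P(u) + Q(v) − 3, so its minimum is min P + min Q − 3.
P'(u) = 6u vanishes at u ∈ {0}; Q'(v) = 12v(v - 2)(v + 1) vanishes at v ∈ {-1, 0, 2}.
Local minima of P (where P''>0): P(0)=0. Local minima of Q: Q(-1)=-5, Q(2)=-32.
So the global minimum of h is P(0) + Q(2) − 3 = 0 − 32 − 3 = -35, attained at (0, 2).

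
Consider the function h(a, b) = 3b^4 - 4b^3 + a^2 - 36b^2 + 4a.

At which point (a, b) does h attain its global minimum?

(-2, 3)

h(a,b) separates as P(a) + Q(b), so its minimum is min P + min Q.
P'(a) = 2a + 4 vanishes at a ∈ {-2}; Q'(b) = 12b(b - 3)(b + 2) vanishes at b ∈ {-2, 0, 3}.
Local minima of P (where P''>0): P(-2)=-4. Local minima of Q: Q(-2)=-64, Q(3)=-189.
So the global minimum of h is P(-2) + Q(3) = -4 − 189 = -193, attained at (-2, 3).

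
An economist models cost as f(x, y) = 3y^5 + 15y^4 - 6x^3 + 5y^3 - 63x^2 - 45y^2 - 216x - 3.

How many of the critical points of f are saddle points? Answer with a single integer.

f separates as a function of x plus a function of y, so ∇f=0 decouples.
∂f/∂x = -18(x + 3)(x + 4) = 0 at x ∈ {-4, -3}; ∂f/∂y = 15y(y - 1)(y + 2)(y + 3) = 0 at y ∈ {-3, -2, 0, 1}.
The Hessian is diagonal: diag(f_xx, f_yy). Second derivatives: f_xx(-4)=18, f_xx(-3)=-18; f_yy(-3)=-180, f_yy(-2)=90, f_yy(0)=-90, f_yy(1)=180.
Saddle points occur where the two diagonal entries have opposite signs: (-4, -3), (-4, 0), (-3, -2), (-3, 1). Count: 4.

4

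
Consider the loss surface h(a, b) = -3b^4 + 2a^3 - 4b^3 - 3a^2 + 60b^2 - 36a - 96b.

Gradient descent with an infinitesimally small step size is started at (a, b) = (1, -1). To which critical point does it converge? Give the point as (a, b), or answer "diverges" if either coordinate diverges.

(3, 1)

h is separable, so gradient descent decouples: a follows -∂h/∂a, b follows -∂h/∂b.
∂h/∂a = 6(a - 3)(a + 2); at a=1 this is -36, so a increases.
∂h/∂b = -12(b - 2)(b - 1)(b + 4); at b=-1 this is -216, so b increases.
a converges to its nearest critical value 3 (a local min of the a-part); b converges to 1. The iterate converges to (3, 1).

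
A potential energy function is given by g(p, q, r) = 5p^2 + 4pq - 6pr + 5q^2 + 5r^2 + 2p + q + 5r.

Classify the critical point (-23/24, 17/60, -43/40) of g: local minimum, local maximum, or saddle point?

The Hessian is constant: H = [[10, 4, -6], [4, 10, 0], [-6, 0, 10]].
Leading principal minors: Δ₁ = 10, Δ₂ = 84, Δ₃ = 480.
All leading minors are positive, so H is positive definite: a local minimum.

local minimum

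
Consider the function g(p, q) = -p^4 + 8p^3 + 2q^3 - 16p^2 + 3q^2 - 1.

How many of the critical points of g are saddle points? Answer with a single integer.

3

g separates as a function of p plus a function of q, so ∇g=0 decouples.
∂g/∂p = -4p(p - 4)(p - 2) = 0 at p ∈ {0, 2, 4}; ∂g/∂q = 6q(q + 1) = 0 at q ∈ {-1, 0}.
The Hessian is diagonal: diag(g_pp, g_qq). Second derivatives: g_pp(0)=-32, g_pp(2)=16, g_pp(4)=-32; g_qq(-1)=-6, g_qq(0)=6.
Saddle points occur where the two diagonal entries have opposite signs: (0, 0), (2, -1), (4, 0). Count: 3.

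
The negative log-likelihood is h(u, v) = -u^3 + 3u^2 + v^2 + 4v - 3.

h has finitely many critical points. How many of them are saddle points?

1

h separates as a function of u plus a function of v, so ∇h=0 decouples.
∂h/∂u = -3u(u - 2) = 0 at u ∈ {0, 2}; ∂h/∂v = 2(v + 2) = 0 at v ∈ {-2}.
The Hessian is diagonal: diag(h_uu, h_vv). Second derivatives: h_uu(0)=6, h_uu(2)=-6; h_vv(-2)=2.
Saddle points occur where the two diagonal entries have opposite signs: (2, -2). Count: 1.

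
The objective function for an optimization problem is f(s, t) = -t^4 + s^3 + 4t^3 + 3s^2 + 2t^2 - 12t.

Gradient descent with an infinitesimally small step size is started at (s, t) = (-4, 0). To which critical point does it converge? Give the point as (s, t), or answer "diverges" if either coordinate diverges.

diverges

f is separable, so gradient descent decouples: s follows -∂f/∂s, t follows -∂f/∂t.
∂f/∂s = 3s(s + 2); at s=-4 this is 24, so s decreases.
∂f/∂t = -4(t - 3)(t - 1)(t + 1); at t=0 this is -12, so t increases.
The s-coordinate has no critical point in that direction and runs off to infinity.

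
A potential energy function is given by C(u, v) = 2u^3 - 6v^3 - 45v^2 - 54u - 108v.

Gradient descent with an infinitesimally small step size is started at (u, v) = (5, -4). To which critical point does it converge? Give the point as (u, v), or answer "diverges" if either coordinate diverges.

(3, -3)

C is separable, so gradient descent decouples: u follows -∂C/∂u, v follows -∂C/∂v.
∂C/∂u = 6(u - 3)(u + 3); at u=5 this is 96, so u decreases.
∂C/∂v = -18(v + 2)(v + 3); at v=-4 this is -36, so v increases.
u converges to its nearest critical value 3 (a local min of the u-part); v converges to -3. The iterate converges to (3, -3).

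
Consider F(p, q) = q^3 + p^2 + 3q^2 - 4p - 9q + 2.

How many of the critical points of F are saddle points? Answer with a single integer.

F separates as a function of p plus a function of q, so ∇F=0 decouples.
∂F/∂p = 2(p - 2) = 0 at p ∈ {2}; ∂F/∂q = 3(q - 1)(q + 3) = 0 at q ∈ {-3, 1}.
The Hessian is diagonal: diag(F_pp, F_qq). Second derivatives: F_pp(2)=2; F_qq(-3)=-12, F_qq(1)=12.
Saddle points occur where the two diagonal entries have opposite signs: (2, -3). Count: 1.

1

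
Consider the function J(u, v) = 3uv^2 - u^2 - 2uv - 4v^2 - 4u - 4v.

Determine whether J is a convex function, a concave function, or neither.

The term 3uv^2 is cubic, so the Hessian is not constant.
∂²J/∂v² = 6u - 8, which takes both signs as u varies (negative for sufficiently negative u). A diagonal entry of the Hessian changing sign means the Hessian is neither positive- nor negative-semidefinite on all of R^2.

neither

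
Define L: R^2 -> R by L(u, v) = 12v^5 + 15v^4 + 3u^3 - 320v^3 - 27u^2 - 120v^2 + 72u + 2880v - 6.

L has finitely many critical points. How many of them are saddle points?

4

L separates as a function of u plus a function of v, so ∇L=0 decouples.
∂L/∂u = 9(u - 4)(u - 2) = 0 at u ∈ {2, 4}; ∂L/∂v = 60(v - 3)(v - 2)(v + 2)(v + 4) = 0 at v ∈ {-4, -2, 2, 3}.
The Hessian is diagonal: diag(L_uu, L_vv). Second derivatives: L_uu(2)=-18, L_uu(4)=18; L_vv(-4)=-5040, L_vv(-2)=2400, L_vv(2)=-1440, L_vv(3)=2100.
Saddle points occur where the two diagonal entries have opposite signs: (2, -2), (2, 3), (4, -4), (4, 2). Count: 4.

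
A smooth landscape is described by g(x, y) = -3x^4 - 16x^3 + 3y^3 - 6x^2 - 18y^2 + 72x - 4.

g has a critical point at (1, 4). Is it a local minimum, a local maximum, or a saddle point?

The mixed partial ∂²g/∂x∂y is 0, so the Hessian at any point is diag(g_xx, g_yy) = diag(-12(3x^2 + 8x + 1), 18(y - 2)).
At (1, 4): H = diag(-144, 36).
The eigenvalues have opposite signs, so H is indefinite: a saddle point.

saddle point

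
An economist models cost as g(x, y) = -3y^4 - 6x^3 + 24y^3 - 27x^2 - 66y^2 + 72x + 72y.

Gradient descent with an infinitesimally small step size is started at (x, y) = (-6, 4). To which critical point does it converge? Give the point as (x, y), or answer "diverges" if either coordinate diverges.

g is separable, so gradient descent decouples: x follows -∂g/∂x, y follows -∂g/∂y.
∂g/∂x = -18(x - 1)(x + 4); at x=-6 this is -252, so x increases.
∂g/∂y = -12(y - 3)(y - 2)(y - 1); at y=4 this is -72, so y increases.
The y-coordinate has no critical point in that direction and runs off to infinity.

diverges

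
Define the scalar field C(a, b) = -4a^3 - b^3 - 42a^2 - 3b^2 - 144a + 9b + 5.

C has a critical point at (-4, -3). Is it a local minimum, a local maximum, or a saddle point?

local minimum

The mixed partial ∂²C/∂a∂b is 0, so the Hessian at any point is diag(C_aa, C_bb) = diag(-12(2a + 7), -6(b + 1)).
At (-4, -3): H = diag(12, 12).
Both eigenvalues are positive, so H is positive definite: a local minimum.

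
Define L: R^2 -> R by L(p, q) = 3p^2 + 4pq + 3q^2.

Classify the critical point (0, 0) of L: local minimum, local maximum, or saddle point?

The Hessian of L is constant: H = [[6, 4], [4, 6]].
det(H) = 6·6 − 4² = 20.
det(H) > 0 and tr(H) = 12 > 0, so H is positive definite and the point is a local minimum.

local minimum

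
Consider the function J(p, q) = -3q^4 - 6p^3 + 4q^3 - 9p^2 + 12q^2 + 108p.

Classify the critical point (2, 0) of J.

saddle point

The mixed partial ∂²J/∂p∂q is 0, so the Hessian at any point is diag(J_pp, J_qq) = diag(-18(2p + 1), 12(-3q^2 + 2q + 2)).
At (2, 0): H = diag(-90, 24).
The eigenvalues have opposite signs, so H is indefinite: a saddle point.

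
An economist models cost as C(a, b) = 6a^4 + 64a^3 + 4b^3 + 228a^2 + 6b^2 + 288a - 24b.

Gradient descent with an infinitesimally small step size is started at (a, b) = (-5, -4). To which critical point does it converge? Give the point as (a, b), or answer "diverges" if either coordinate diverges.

diverges

C is separable, so gradient descent decouples: a follows -∂C/∂a, b follows -∂C/∂b.
∂C/∂a = 24(a + 1)(a + 3)(a + 4); at a=-5 this is -192, so a increases.
∂C/∂b = 12(b - 1)(b + 2); at b=-4 this is 120, so b decreases.
The b-coordinate has no critical point in that direction and runs off to infinity.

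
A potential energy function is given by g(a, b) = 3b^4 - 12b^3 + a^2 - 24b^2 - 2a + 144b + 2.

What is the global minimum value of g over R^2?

-239

g(a,b) separates as P(a) + Q(b) + 2, so its minimum is min P + min Q + 2.
P'(a) = 2a - 2 vanishes at a ∈ {1}; Q'(b) = 12(b - 3)(b - 2)(b + 2) vanishes at b ∈ {-2, 2, 3}.
Local minima of P (where P''>0): P(1)=-1. Local minima of Q: Q(-2)=-240, Q(3)=135.
So the global minimum of g is P(1) + Q(-2) + 2 = -1 − 240 + 2 = -239, attained at (1, -2).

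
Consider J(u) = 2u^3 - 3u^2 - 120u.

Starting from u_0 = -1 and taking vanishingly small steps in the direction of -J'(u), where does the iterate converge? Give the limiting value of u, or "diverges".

5

J'(u) = 6(u - 5)(u + 4), so J'(-1) = -108.
Gradient descent moves in the -J' direction, i.e. u is increasing.
The nearest critical point in that direction is u = 5, where J'' = 54 > 0 (a local minimum). The iterate converges there.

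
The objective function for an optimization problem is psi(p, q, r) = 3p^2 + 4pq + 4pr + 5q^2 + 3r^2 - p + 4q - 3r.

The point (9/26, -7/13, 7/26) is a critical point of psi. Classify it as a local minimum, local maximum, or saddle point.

The Hessian is constant: H = [[6, 4, 4], [4, 10, 0], [4, 0, 6]].
Leading principal minors: Δ₁ = 6, Δ₂ = 44, Δ₃ = 104.
All leading minors are positive, so H is positive definite: a local minimum.

local minimum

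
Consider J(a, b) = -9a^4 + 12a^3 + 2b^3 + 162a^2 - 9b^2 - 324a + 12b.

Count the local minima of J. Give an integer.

J separates as a function of a plus a function of b, so ∇J=0 decouples.
∂J/∂a = -36(a - 3)(a - 1)(a + 3) = 0 at a ∈ {-3, 1, 3}; ∂J/∂b = 6(b - 2)(b - 1) = 0 at b ∈ {1, 2}.
The Hessian is diagonal: diag(J_aa, J_bb). Second derivatives: J_aa(-3)=-864, J_aa(1)=288, J_aa(3)=-432; J_bb(1)=-6, J_bb(2)=6.
Local minima occur where both diagonal entries positive: (1, 2). Count: 1.

1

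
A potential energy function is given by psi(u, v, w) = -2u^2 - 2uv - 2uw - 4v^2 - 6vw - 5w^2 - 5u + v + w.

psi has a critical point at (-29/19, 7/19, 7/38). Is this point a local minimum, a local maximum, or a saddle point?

The Hessian is constant: H = [[-4, -2, -2], [-2, -8, -6], [-2, -6, -10]].
Leading principal minors: Δ₁ = -4, Δ₂ = 28, Δ₃ = -152.
The minors alternate sign starting negative (−, +, −), so H is negative definite: a local maximum.

local maximum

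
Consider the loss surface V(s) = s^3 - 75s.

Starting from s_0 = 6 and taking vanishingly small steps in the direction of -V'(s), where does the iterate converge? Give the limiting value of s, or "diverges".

5

V'(s) = 3(s - 5)(s + 5), so V'(6) = 33.
Gradient descent moves in the -V' direction, i.e. s is decreasing.
The nearest critical point in that direction is s = 5, where V'' = 30 > 0 (a local minimum). The iterate converges there.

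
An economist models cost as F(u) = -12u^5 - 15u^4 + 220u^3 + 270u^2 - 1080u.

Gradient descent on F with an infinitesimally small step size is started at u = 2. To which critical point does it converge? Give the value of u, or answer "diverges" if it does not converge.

F'(u) = -60(u - 3)(u - 1)(u + 2)(u + 3), so F'(2) = 1200.
Gradient descent moves in the -F' direction, i.e. u is decreasing.
The nearest critical point in that direction is u = 1, where F'' = 1440 > 0 (a local minimum). The iterate converges there.

1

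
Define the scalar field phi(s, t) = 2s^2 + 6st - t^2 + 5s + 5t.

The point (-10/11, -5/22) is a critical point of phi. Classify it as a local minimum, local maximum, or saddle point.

The Hessian of phi is constant: H = [[4, 6], [6, -2]].
det(H) = 4·(-2) − 6² = -44.
Since det(H) < 0, H is indefinite and the critical point is a saddle point.

saddle point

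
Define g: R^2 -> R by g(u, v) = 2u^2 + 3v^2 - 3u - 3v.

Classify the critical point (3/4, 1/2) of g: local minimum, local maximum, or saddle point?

local minimum

The Hessian of g is constant: H = [[4, 0], [0, 6]].
det(H) = 4·6 − 0² = 24.
det(H) > 0 and tr(H) = 10 > 0, so H is positive definite and the point is a local minimum.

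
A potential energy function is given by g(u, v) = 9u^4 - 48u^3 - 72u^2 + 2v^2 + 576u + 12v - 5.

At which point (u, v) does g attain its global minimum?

g(u,v) separates as P(u) + Q(v) − 5, so its minimum is min P + min Q − 5.
P'(u) = 36(u - 4)(u - 2)(u + 2) vanishes at u ∈ {-2, 2, 4}; Q'(v) = 4v + 12 vanishes at v ∈ {-3}.
Local minima of P (where P''>0): P(-2)=-912, P(4)=384. Local minima of Q: Q(-3)=-18.
So the global minimum of g is P(-2) + Q(-3) − 5 = -912 − 18 − 5 = -935, attained at (-2, -3).

(-2, -3)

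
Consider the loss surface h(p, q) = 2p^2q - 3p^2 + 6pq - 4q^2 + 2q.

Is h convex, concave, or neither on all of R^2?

The term 2p^2q is cubic, so the Hessian is not constant.
∂²h/∂p² = 4q - 6, which takes both signs as q varies (negative for sufficiently negative q). A diagonal entry of the Hessian changing sign means the Hessian is neither positive- nor negative-semidefinite on all of R^2.

neither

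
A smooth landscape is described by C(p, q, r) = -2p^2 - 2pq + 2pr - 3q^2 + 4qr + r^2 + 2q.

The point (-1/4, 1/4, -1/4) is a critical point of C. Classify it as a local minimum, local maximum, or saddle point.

saddle point

The Hessian is constant: H = [[-4, -2, 2], [-2, -6, 4], [2, 4, 2]].
Leading principal minors: Δ₁ = -4, Δ₂ = 20, Δ₃ = 96.
The minors fit neither the all-positive nor the alternating-sign pattern, so H is indefinite: a saddle point.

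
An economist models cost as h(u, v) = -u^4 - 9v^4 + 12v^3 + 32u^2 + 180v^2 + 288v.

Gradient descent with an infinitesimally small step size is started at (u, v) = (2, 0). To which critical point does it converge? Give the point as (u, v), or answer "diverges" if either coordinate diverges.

h is separable, so gradient descent decouples: u follows -∂h/∂u, v follows -∂h/∂v.
∂h/∂u = -4u(u - 4)(u + 4); at u=2 this is 96, so u decreases.
∂h/∂v = -36(v - 4)(v + 1)(v + 2); at v=0 this is 288, so v decreases.
u converges to its nearest critical value 0 (a local min of the u-part); v converges to -1. The iterate converges to (0, -1).

(0, -1)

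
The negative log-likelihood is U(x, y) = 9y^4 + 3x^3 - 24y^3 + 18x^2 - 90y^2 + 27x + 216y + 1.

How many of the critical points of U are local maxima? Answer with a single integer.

U separates as a function of x plus a function of y, so ∇U=0 decouples.
∂U/∂x = 9(x + 1)(x + 3) = 0 at x ∈ {-3, -1}; ∂U/∂y = 36(y - 3)(y - 1)(y + 2) = 0 at y ∈ {-2, 1, 3}.
The Hessian is diagonal: diag(U_xx, U_yy). Second derivatives: U_xx(-3)=-18, U_xx(-1)=18; U_yy(-2)=540, U_yy(1)=-216, U_yy(3)=360.
Local maxima occur where both diagonal entries negative: (-3, 1). Count: 1.

1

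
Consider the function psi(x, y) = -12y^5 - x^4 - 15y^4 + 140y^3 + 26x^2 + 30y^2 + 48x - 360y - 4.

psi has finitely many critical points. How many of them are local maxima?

psi separates as a function of x plus a function of y, so ∇psi=0 decouples.
∂psi/∂x = -4(x - 4)(x + 1)(x + 3) = 0 at x ∈ {-3, -1, 4}; ∂psi/∂y = -60(y - 2)(y - 1)(y + 1)(y + 3) = 0 at y ∈ {-3, -1, 1, 2}.
The Hessian is diagonal: diag(psi_xx, psi_yy). Second derivatives: psi_xx(-3)=-56, psi_xx(-1)=40, psi_xx(4)=-140; psi_yy(-3)=2400, psi_yy(-1)=-720, psi_yy(1)=480, psi_yy(2)=-900.
Local maxima occur where both diagonal entries negative: (-3, -1), (-3, 2), (4, -1), (4, 2). Count: 4.

4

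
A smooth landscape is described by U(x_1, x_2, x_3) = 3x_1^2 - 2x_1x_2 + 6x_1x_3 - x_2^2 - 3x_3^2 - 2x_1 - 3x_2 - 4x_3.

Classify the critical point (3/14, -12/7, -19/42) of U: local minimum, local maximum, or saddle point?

saddle point

The Hessian is constant: H = [[6, -2, 6], [-2, -2, 0], [6, 0, -6]].
Leading principal minors: Δ₁ = 6, Δ₂ = -16, Δ₃ = 168.
The minors fit neither the all-positive nor the alternating-sign pattern, so H is indefinite: a saddle point.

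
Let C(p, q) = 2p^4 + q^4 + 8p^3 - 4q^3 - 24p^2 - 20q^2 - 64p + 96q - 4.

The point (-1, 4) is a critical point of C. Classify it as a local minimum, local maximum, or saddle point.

The mixed partial ∂²C/∂p∂q is 0, so the Hessian at any point is diag(C_pp, C_qq) = diag(24(p^2 + 2p - 2), 4(3q^2 - 6q - 10)).
At (-1, 4): H = diag(-72, 56).
The eigenvalues have opposite signs, so H is indefinite: a saddle point.

saddle point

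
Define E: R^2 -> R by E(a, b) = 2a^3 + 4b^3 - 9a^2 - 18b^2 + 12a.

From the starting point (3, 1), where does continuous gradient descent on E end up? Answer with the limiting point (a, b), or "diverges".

(2, 3)

E is separable, so gradient descent decouples: a follows -∂E/∂a, b follows -∂E/∂b.
∂E/∂a = 6(a - 2)(a - 1); at a=3 this is 12, so a decreases.
∂E/∂b = 12b(b - 3); at b=1 this is -24, so b increases.
a converges to its nearest critical value 2 (a local min of the a-part); b converges to 3. The iterate converges to (2, 3).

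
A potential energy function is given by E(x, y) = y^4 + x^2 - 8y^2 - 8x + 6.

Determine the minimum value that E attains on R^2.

-26

E(x,y) separates as P(x) + Q(y) + 6, so its minimum is min P + min Q + 6.
P'(x) = 2x - 8 vanishes at x ∈ {4}; Q'(y) = 4y(y - 2)(y + 2) vanishes at y ∈ {-2, 0, 2}.
Local minima of P (where P''>0): P(4)=-16. Local minima of Q: Q(-2)=-16, Q(2)=-16.
So the global minimum of E is P(4) + Q(-2) + 6 = -16 − 16 + 6 = -26, attained at (4, -2).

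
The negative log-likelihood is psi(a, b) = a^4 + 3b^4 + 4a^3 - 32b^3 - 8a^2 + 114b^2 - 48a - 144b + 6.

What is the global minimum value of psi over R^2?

psi(a,b) separates as P(a) + Q(b) + 6, so its minimum is min P + min Q + 6.
P'(a) = 4(a - 2)(a + 2)(a + 3) vanishes at a ∈ {-3, -2, 2}; Q'(b) = 12(b - 4)(b - 3)(b - 1) vanishes at b ∈ {1, 3, 4}.
Local minima of P (where P''>0): P(-3)=45, P(2)=-80. Local minima of Q: Q(1)=-59, Q(4)=-32.
So the global minimum of psi is P(2) + Q(1) + 6 = -80 − 59 + 6 = -133, attained at (2, 1).

-133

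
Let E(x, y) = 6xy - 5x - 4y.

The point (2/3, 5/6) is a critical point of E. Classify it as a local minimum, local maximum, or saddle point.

saddle point

The Hessian of E is constant: H = [[0, 6], [6, 0]].
det(H) = 0·0 − 6² = -36.
Since det(H) < 0, H is indefinite and the critical point is a saddle point.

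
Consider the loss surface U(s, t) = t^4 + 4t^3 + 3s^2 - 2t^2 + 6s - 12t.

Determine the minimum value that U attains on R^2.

-12

U(s,t) separates as P(s) + Q(t), so its minimum is min P + min Q.
P'(s) = 6s + 6 vanishes at s ∈ {-1}; Q'(t) = 4(t - 1)(t + 1)(t + 3) vanishes at t ∈ {-3, -1, 1}.
Local minima of P (where P''>0): P(-1)=-3. Local minima of Q: Q(-3)=-9, Q(1)=-9.
So the global minimum of U is P(-1) + Q(-3) = -3 − 9 = -12, attained at (-1, -3).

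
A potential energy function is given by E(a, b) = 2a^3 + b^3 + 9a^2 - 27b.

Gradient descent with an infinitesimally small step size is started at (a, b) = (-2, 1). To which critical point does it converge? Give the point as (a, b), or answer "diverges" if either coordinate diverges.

(0, 3)

E is separable, so gradient descent decouples: a follows -∂E/∂a, b follows -∂E/∂b.
∂E/∂a = 6a(a + 3); at a=-2 this is -12, so a increases.
∂E/∂b = 3(b - 3)(b + 3); at b=1 this is -24, so b increases.
a converges to its nearest critical value 0 (a local min of the a-part); b converges to 3. The iterate converges to (0, 3).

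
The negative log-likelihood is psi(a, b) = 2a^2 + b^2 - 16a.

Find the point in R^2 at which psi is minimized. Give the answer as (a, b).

(4, 0)

psi(a,b) separates as P(a) + Q(b), so its minimum is min P + min Q.
P'(a) = 4a - 16 vanishes at a ∈ {4}; Q'(b) = 2b vanishes at b ∈ {0}.
Local minima of P (where P''>0): P(4)=-32. Local minima of Q: Q(0)=0.
So the global minimum of psi is P(4) + Q(0) = -32 + 0 = -32, attained at (4, 0).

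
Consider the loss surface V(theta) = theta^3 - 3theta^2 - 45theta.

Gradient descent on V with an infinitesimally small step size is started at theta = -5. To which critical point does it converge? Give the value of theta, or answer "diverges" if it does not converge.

V'(theta) = 3(theta - 5)(theta + 3), so V'(-5) = 60.
Gradient descent moves in the -V' direction, i.e. theta is decreasing.
There is no critical point below theta=-5, and V' keeps the same sign, so the iterate runs off to −∞.

diverges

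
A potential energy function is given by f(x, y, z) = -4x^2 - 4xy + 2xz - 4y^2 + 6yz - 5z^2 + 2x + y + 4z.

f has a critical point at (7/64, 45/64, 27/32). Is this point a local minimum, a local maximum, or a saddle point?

The Hessian is constant: H = [[-8, -4, 2], [-4, -8, 6], [2, 6, -10]].
Leading principal minors: Δ₁ = -8, Δ₂ = 48, Δ₃ = -256.
The minors alternate sign starting negative (−, +, −), so H is negative definite: a local maximum.

local maximum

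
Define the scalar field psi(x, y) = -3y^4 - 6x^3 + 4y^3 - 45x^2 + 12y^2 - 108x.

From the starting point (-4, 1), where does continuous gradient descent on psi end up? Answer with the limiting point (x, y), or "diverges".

(-3, 0)

psi is separable, so gradient descent decouples: x follows -∂psi/∂x, y follows -∂psi/∂y.
∂psi/∂x = -18(x + 2)(x + 3); at x=-4 this is -36, so x increases.
∂psi/∂y = -12y(y - 2)(y + 1); at y=1 this is 24, so y decreases.
x converges to its nearest critical value -3 (a local min of the x-part); y converges to 0. The iterate converges to (-3, 0).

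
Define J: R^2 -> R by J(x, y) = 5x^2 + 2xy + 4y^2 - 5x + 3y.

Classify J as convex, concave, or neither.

J is quadratic, so its Hessian is the constant matrix H = [[10, 2], [2, 8]].
det(H) = 76, tr(H) = 18.
det(H) > 0 and tr(H) > 0, so H is positive definite everywhere: convex.

convex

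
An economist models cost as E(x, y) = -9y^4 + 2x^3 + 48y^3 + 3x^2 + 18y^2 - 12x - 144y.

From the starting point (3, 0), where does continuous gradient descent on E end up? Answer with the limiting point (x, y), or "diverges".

E is separable, so gradient descent decouples: x follows -∂E/∂x, y follows -∂E/∂y.
∂E/∂x = 6(x - 1)(x + 2); at x=3 this is 60, so x decreases.
∂E/∂y = -36(y - 4)(y - 1)(y + 1); at y=0 this is -144, so y increases.
x converges to its nearest critical value 1 (a local min of the x-part); y converges to 1. The iterate converges to (1, 1).

(1, 1)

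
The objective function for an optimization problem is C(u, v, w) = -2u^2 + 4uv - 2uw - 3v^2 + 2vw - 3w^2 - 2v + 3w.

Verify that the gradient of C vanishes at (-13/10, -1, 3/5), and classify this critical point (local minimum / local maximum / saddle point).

∇C = (-4u + 4v - 2w, 4u - 6v + 2w - 2, -2u + 2v - 6w + 3); substituting (-13/10, -1, 3/5) gives ∇C = (0, 0, 0), so (-13/10, -1, 3/5) is indeed a critical point.
The Hessian is constant: H = [[-4, 4, -2], [4, -6, 2], [-2, 2, -6]].
Leading principal minors: Δ₁ = -4, Δ₂ = 8, Δ₃ = -40.
The minors alternate sign starting negative (−, +, −), so H is negative definite: a local maximum.

local maximum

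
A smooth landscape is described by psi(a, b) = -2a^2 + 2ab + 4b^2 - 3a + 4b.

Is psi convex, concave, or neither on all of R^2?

neither

psi is quadratic, so its Hessian is the constant matrix H = [[-4, 2], [2, 8]].
det(H) = -36, tr(H) = 4.
det(H) < 0, so H is indefinite: neither convex nor concave.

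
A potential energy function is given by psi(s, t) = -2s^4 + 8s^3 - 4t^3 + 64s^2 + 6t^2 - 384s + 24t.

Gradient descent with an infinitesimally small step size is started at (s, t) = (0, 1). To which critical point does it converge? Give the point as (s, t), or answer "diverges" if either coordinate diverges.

psi is separable, so gradient descent decouples: s follows -∂psi/∂s, t follows -∂psi/∂t.
∂psi/∂s = -8(s - 4)(s - 3)(s + 4); at s=0 this is -384, so s increases.
∂psi/∂t = -12(t - 2)(t + 1); at t=1 this is 24, so t decreases.
s converges to its nearest critical value 3 (a local min of the s-part); t converges to -1. The iterate converges to (3, -1).

(3, -1)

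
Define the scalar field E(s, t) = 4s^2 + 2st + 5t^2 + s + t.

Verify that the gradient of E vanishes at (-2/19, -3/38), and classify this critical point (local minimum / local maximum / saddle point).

∇E = (8s + 2t + 1, 2s + 10t + 1); substituting (-2/19, -3/38) gives ∇E = (0, 0), so (-2/19, -3/38) is indeed a critical point.
The Hessian of E is constant: H = [[8, 2], [2, 10]].
det(H) = 8·10 − 2² = 76.
det(H) > 0 and tr(H) = 18 > 0, so H is positive definite and the point is a local minimum.

local minimum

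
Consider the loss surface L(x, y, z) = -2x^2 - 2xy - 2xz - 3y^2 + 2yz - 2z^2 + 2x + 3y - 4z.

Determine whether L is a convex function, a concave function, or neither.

concave

L is quadratic, so its Hessian is the constant matrix H = [[-4, -2, -2], [-2, -6, 2], [-2, 2, -4]].
Leading principal minors: -4, 20, -24.
Signs alternate −, +, − ⇒ H ≺ 0 ⇒ concave.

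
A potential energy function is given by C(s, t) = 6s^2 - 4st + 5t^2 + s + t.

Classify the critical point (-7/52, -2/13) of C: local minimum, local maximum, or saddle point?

The Hessian of C is constant: H = [[12, -4], [-4, 10]].
det(H) = 12·10 − (-4)² = 104.
det(H) > 0 and tr(H) = 22 > 0, so H is positive definite and the point is a local minimum.

local minimum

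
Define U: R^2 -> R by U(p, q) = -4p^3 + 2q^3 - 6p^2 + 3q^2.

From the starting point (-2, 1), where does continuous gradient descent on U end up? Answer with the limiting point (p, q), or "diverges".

U is separable, so gradient descent decouples: p follows -∂U/∂p, q follows -∂U/∂q.
∂U/∂p = -12p(p + 1); at p=-2 this is -24, so p increases.
∂U/∂q = 6q(q + 1); at q=1 this is 12, so q decreases.
p converges to its nearest critical value -1 (a local min of the p-part); q converges to 0. The iterate converges to (-1, 0).

(-1, 0)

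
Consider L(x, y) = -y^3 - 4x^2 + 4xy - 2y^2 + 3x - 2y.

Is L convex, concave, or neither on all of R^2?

The term -y^3 is cubic, so the Hessian is not constant.
∂²L/∂y² = -6y - 4, which takes both signs as y varies (negative for sufficiently large y). A diagonal entry of the Hessian changing sign means the Hessian is neither positive- nor negative-semidefinite on all of R^2.

neither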